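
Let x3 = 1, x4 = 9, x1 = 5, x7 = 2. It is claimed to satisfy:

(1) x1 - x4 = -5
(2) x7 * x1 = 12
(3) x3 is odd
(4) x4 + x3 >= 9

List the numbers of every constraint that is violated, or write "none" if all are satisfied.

Constraints 1, 2 are violated.

(1) x1 - x4 = 5 - 9 = -4, not -5 — does not hold.
(2) x7 * x1 = 2 * 5 = 10, not 12 — does not hold.
(3) x3 = 1 is odd — holds.
(4) x4 + x3 = 9 + 1 = 10; 10 ≥ 9 — holds.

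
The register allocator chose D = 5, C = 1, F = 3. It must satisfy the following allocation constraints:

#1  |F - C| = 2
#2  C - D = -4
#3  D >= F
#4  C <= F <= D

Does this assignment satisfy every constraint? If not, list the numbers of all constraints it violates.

No violations.

#1 |3 - 1| = 2 — holds.
#2 C - D = 1 - 5 = -4 — holds.
#3 D = 5, F = 3; 5 ≥ 3 — holds.
#4 values 1 <= 3 <= 5 — holds.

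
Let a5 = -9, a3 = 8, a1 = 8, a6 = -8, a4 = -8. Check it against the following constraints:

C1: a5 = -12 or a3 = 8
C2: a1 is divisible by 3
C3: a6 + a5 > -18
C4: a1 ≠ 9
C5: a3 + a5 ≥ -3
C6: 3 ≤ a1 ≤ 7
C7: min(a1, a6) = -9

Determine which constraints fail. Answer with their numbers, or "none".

C1: a5 = -9 ≠ -12, but a3 = 8 = 8 (second disjunct) — satisfied.
C2: 8 = 3×2 + 2, so 3 does not divide 8 — violated.
C3: a6 + a5 = -8 + (-9) = -17; -17 > -18 — satisfied.
C4: a1 = 8, and 8 ≠ 9 — satisfied.
C5: a3 + a5 = 8 + (-9) = -1; -1 ≥ -3 — satisfied.
C6: a1 = 8 is outside [3, 7] — violated.
C7: min(8, -8) = -8, not -9 — violated.

The assignment fails constraints 2, 6, and 7.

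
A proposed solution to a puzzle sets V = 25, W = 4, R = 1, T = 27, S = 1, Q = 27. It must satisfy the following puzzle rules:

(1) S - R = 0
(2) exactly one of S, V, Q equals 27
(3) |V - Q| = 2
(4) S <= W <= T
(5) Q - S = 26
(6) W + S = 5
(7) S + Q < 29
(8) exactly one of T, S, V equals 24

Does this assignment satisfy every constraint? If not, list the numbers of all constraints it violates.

(1) S - R = 1 - 1 = 0  ✔
(2) S=1, V=25, Q=27; 1 of them equals 27  ✔
(3) |25 - 27| = 2  ✔
(4) values 1 <= 4 <= 27  ✔
(5) Q - S = 27 - 1 = 26  ✔
(6) W + S = 4 + 1 = 5  ✔
(7) S + Q = 1 + 27 = 28; 28 < 29  ✔
(8) T=27, S=1, V=25; 0 of them equal 24, not exactly one  ✘

Constraint 8 is violated.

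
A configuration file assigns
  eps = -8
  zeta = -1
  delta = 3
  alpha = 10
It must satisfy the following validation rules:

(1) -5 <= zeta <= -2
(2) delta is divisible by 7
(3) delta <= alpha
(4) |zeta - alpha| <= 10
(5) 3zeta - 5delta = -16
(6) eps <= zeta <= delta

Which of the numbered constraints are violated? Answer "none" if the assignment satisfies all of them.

(1) zeta = -1 is outside [-5, -2]  FAIL
(2) 3 = 7*0 + 3, so 7 does not divide 3  FAIL
(3) delta = 3, alpha = 10; 3 ≤ 10  OK
(4) |-1 - 10| = 11; 11 > 10, exceeds bound 10  FAIL
(5) 3zeta - 5delta = 3(-1) - 5(3) = -18, not -16  FAIL
(6) values -8 <= -1 <= 3  OK

The assignment fails constraints 1, 2, 4, and 5.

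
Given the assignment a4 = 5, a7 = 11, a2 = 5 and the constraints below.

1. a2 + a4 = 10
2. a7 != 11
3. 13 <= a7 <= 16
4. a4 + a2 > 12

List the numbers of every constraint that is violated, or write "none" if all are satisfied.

1. a2 + a4 = 5 + 5 = 10 — OK.
2. a7 = 11, but 11 is required to differ — violated.
3. a7 = 11 is outside [13, 16] — violated.
4. a4 + a2 = 5 + 5 = 10; 10 ≤ 12, bound 12 not met — violated.

Constraints 2, 3, and 4 do not hold.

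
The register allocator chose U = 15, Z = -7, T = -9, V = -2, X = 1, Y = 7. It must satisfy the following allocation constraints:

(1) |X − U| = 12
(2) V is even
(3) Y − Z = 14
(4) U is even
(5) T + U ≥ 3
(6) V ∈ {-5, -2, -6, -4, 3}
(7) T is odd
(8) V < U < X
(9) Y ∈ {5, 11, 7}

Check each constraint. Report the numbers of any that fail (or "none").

(1) |1 − 15| = 14, not 12 — violated.
(2) V = -2 is even — satisfied.
(3) Y − Z = 7 − (-7) = 14 — satisfied.
(4) U = 15 is odd — violated.
(5) T + U = -9 + 15 = 6; 6 ≥ 3 — satisfied.
(6) V = -2 is in {-5, -2, -6, -4, 3} — satisfied.
(7) T = -9 is odd — satisfied.
(8) values -2, 15, 1; U = 15 is not < X = 1 — violated.
(9) Y = 7 is in {5, 11, 7} — satisfied.

No — constraints 1, 4, and 8 are not satisfied.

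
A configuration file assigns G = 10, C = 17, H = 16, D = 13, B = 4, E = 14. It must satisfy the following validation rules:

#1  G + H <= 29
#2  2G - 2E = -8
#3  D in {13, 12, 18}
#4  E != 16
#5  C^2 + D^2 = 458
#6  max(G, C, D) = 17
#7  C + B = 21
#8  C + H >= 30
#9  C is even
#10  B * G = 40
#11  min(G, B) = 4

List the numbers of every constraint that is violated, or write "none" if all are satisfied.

Violated: 9.

#1 G + H = 10 + 16 = 26; 26 ≤ 29  ✓
#2 2G - 2E = 2(10) - 2(14) = -8  ✓
#3 D = 13 is in {13, 12, 18}  ✓
#4 E = 14, and 14 ≠ 16  ✓
#5 C^2 + D^2 = 17^2 + 13^2 = 289 + 169 = 458  ✓
#6 max(10, 17, 13) = 17  ✓
#7 C + B = 17 + 4 = 21  ✓
#8 C + H = 17 + 16 = 33; 33 ≥ 30  ✓
#9 C = 17 is odd  ✗
#10 B * G = 4 * 10 = 40  ✓
#11 min(10, 4) = 4  ✓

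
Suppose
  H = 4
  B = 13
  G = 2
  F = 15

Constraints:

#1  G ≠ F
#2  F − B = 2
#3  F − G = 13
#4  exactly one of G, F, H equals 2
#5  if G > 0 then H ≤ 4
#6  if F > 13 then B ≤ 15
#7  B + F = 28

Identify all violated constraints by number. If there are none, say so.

#1 G = 2, F = 15; distinct  ✓
#2 F − B = 15 − 13 = 2  ✓
#3 F − G = 15 − 2 = 13  ✓
#4 G=2, F=15, H=4; 1 of them equals 2  ✓
#5 G = 2 > 0, so we need H ≤ 4; H = 4 ≤ 4  ✓
#6 F = 15 > 13, so we need B ≤ 15; B = 13 ≤ 15  ✓
#7 B + F = 13 + 15 = 28  ✓

All constraints are satisfied.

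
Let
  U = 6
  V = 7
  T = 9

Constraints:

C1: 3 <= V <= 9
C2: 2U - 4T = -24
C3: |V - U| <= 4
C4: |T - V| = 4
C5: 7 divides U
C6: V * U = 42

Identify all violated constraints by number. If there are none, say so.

C1: V = 7 lies in [3, 9]  true
C2: 2U - 4T = 2(6) - 4(9) = -24  true
C3: |7 - 6| = 1; 1 ≤ 4  true
C4: |9 - 7| = 2, not 4  false
C5: 6 = 7*0 + 6, so 7 does not divide 6  false
C6: V * U = 7 * 6 = 42  true

Constraints 4 and 5 are violated.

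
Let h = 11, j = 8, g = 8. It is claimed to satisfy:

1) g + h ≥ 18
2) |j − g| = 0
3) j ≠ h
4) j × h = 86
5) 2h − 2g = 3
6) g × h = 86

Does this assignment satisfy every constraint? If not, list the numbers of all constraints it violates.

1) g + h = 8 + 11 = 19; 19 ≥ 18 — holds.
2) |8 − 8| = 0 — holds.
3) j = 8, h = 11; distinct — holds.
4) j × h = 8 × 11 = 88, not 86 — fails.
5) 2h − 2g = 2(11) − 2(8) = 6, not 3 — fails.
6) g × h = 8 × 11 = 88, not 86 — fails.

No — constraints 4, 5, and 6 are not satisfied.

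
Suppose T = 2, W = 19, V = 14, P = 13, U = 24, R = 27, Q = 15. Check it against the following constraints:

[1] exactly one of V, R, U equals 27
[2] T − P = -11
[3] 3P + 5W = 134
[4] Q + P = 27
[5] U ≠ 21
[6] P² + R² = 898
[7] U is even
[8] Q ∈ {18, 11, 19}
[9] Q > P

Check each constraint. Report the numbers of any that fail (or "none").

Constraints 4 and 8 are violated.

[1] V=14, R=27, U=24; 1 of them equals 27 — holds.
[2] T − P = 2 − 13 = -11 — holds.
[3] 3P + 5W = 3(13) + 5(19) = 134 — holds.
[4] Q + P = 15 + 13 = 28, not 27 — does not hold.
[5] U = 24, and 24 ≠ 21 — holds.
[6] P² + R² = 13² + 27² = 169 + 729 = 898 — holds.
[7] U = 24 is even — holds.
[8] Q = 15 is not in {18, 11, 19} — does not hold.
[9] Q = 15, P = 13; 15 > 13 — holds.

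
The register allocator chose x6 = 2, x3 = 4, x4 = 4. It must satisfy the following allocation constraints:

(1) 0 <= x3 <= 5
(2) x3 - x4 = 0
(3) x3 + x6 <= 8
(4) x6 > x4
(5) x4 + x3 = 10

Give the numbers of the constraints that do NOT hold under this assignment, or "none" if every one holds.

Constraints 4, 5 do not hold.

(1) x3 = 4 lies in [0, 5] — satisfied.
(2) x3 - x4 = 4 - 4 = 0 — satisfied.
(3) x3 + x6 = 4 + 2 = 6; 6 ≤ 8 — satisfied.
(4) x6 = 2, x4 = 4; 2 ≤ 4 (want >) — violated.
(5) x4 + x3 = 4 + 4 = 8, not 10 — violated.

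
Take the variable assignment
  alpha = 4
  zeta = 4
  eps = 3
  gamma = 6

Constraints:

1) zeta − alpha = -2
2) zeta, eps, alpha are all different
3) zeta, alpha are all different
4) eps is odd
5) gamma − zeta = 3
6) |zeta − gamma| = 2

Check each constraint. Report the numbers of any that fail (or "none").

Constraints 1, 2, 3, 5 are violated.

1) zeta − alpha = 4 − 4 = 0, not -2  false
2) zeta = alpha = 4, not all different  false
3) zeta = alpha = 4, not all different  false
4) eps = 3 is odd  true
5) gamma − zeta = 6 − 4 = 2, not 3  false
6) |4 − 6| = 2  true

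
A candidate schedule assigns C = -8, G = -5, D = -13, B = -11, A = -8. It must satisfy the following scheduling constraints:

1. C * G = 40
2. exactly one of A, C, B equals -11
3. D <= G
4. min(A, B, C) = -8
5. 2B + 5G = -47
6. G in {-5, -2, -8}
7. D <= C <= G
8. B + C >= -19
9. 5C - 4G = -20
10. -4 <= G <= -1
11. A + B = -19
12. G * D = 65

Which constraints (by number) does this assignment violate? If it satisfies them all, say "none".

1. C * G = -8 * (-5) = 40 — holds.
2. A=-8, C=-8, B=-11; 1 of them equals -11 — holds.
3. D = -13, G = -5; -13 ≤ -5 — holds.
4. min(-8, -11, -8) = -11, not -8 — fails.
5. 2B + 5G = 2(-11) + 5(-5) = -47 — holds.
6. G = -5 is in {-5, -2, -8} — holds.
7. values -13 <= -8 <= -5 — holds.
8. B + C = -11 + (-8) = -19; -19 ≥ -19 — holds.
9. 5C - 4G = 5(-8) - 4(-5) = -20 — holds.
10. G = -5 is outside [-4, -1] — fails.
11. A + B = -8 + (-11) = -19 — holds.
12. G * D = -5 * (-13) = 65 — holds.

Violated: 4 and 10.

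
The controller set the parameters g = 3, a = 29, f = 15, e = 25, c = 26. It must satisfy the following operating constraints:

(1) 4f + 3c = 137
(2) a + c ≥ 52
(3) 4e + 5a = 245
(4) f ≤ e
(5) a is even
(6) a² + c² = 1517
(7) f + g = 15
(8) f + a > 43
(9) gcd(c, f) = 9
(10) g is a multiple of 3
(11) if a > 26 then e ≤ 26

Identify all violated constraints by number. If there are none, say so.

(1) 4f + 3c = 4(15) + 3(26) = 138, not 137  no
(2) a + c = 29 + 26 = 55; 55 ≥ 52  yes
(3) 4e + 5a = 4(25) + 5(29) = 245  yes
(4) f = 15, e = 25; 15 ≤ 25  yes
(5) a = 29 is odd  no
(6) a² + c² = 29² + 26² = 841 + 676 = 1517  yes
(7) f + g = 15 + 3 = 18, not 15  no
(8) f + a = 15 + 29 = 44; 44 > 43  yes
(9) gcd(26, 15) = 1, not 9  no
(10) 3 / 3 = 1, so 3 divides 3  yes
(11) a = 29 > 26, so we need e ≤ 26; e = 25 ≤ 26  yes

Violated: 1, 5, 7, 9.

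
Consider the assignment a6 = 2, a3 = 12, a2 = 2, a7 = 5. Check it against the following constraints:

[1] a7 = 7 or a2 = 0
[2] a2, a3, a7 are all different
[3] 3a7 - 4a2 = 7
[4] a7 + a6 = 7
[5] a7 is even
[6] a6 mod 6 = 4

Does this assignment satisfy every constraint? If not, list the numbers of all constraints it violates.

[1] a7 = 5 ≠ 7 and a2 = 2 ≠ 0; both disjuncts false — fails.
[2] values 2, 12, 5 are pairwise distinct — holds.
[3] 3a7 - 4a2 = 3(5) - 4(2) = 7 — holds.
[4] a7 + a6 = 5 + 2 = 7 — holds.
[5] a7 = 5 is odd — fails.
[6] 2 mod 6 = 2, not 4 — fails.

The assignment fails constraints 1, 5, 6.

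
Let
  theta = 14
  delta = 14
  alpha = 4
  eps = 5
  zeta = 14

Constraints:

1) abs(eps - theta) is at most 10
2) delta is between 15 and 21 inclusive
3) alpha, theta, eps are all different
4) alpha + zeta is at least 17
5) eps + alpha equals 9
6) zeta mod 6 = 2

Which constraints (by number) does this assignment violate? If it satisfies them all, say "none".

Constraint 2 does not hold.

1) abs(5 - 14) = 9; 9 ≤ 10 — holds.
2) delta = 14 is outside [15, 21] — does not hold.
3) values 4, 14, 5 are pairwise distinct — holds.
4) alpha + zeta = 4 + 14 = 18; 18 ≥ 17 — holds.
5) eps + alpha = 5 + 4 = 9 — holds.
6) 14 mod 6 = 2 — holds.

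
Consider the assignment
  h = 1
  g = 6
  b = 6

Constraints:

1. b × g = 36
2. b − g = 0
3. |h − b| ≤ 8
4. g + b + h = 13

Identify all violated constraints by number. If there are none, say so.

Yes — all constraints hold.

1. b × g = 6 × 6 = 36 — holds.
2. b − g = 6 − 6 = 0 — holds.
3. |1 − 6| = 5; 5 ≤ 8 — holds.
4. g + b + h = 6 + 6 + 1 = 13 — holds.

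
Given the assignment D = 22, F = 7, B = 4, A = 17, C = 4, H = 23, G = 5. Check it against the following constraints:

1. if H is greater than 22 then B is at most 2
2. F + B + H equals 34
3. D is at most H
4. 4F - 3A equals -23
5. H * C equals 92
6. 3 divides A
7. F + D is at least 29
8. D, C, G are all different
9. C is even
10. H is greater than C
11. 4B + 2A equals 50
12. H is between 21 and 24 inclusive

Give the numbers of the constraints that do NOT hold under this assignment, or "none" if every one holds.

No — constraints 1, 6 are not satisfied.

1. H = 23 > 22, so we need B ≤ 2; but B = 4 > 2  ✗
2. F + B + H = 7 + 4 + 23 = 34  ✓
3. D = 22, H = 23; 22 ≤ 23  ✓
4. 4F - 3A = 4(7) - 3(17) = -23  ✓
5. H * C = 23 * 4 = 92  ✓
6. 17 = 3*5 + 2, so 3 does not divide 17  ✗
7. F + D = 7 + 22 = 29; 29 ≥ 29  ✓
8. values 22, 4, 5 are pairwise distinct  ✓
9. C = 4 is even  ✓
10. H = 23, C = 4; 23 > 4  ✓
11. 4B + 2A = 4(4) + 2(17) = 50  ✓
12. H = 23 lies in [21, 24]  ✓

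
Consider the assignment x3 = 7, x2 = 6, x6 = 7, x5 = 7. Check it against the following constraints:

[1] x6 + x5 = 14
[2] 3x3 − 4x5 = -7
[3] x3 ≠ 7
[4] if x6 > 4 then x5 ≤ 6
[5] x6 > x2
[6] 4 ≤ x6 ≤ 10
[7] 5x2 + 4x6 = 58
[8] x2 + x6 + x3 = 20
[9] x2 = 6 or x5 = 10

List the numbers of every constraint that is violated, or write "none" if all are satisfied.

[1] x6 + x5 = 7 + 7 = 14 — holds.
[2] 3x3 − 4x5 = 3(7) − 4(7) = -7 — holds.
[3] x3 = 7, but 7 is required to differ — fails.
[4] x6 = 7 > 4, so we need x5 ≤ 6; but x5 = 7 > 6 — fails.
[5] x6 = 7, x2 = 6; 7 > 6 — holds.
[6] x6 = 7 lies in [4, 10] — holds.
[7] 5x2 + 4x6 = 5(6) + 4(7) = 58 — holds.
[8] x2 + x6 + x3 = 6 + 7 + 7 = 20 — holds.
[9] x2 = 6 = 6 (first disjunct) — holds.

Violated: 3, 4.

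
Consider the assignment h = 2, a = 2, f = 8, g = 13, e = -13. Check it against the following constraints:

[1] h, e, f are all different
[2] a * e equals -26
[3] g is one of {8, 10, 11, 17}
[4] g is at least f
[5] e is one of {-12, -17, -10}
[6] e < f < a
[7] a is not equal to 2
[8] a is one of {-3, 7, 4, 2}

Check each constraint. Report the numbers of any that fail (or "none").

[1] values 2, -13, 8 are pairwise distinct — holds.
[2] a * e = 2 * (-13) = -26 — holds.
[3] g = 13 is not in {8, 10, 11, 17} — does not hold.
[4] g = 13, f = 8; 13 ≥ 8 — holds.
[5] e = -13 is not in {-12, -17, -10} — does not hold.
[6] values -13, 8, 2; f = 8 is not < a = 2 — does not hold.
[7] a = 2, but 2 is required to differ — does not hold.
[8] a = 2 is in {-3, 7, 4, 2} — holds.

No — constraints 3, 5, 6, and 7 are not satisfied.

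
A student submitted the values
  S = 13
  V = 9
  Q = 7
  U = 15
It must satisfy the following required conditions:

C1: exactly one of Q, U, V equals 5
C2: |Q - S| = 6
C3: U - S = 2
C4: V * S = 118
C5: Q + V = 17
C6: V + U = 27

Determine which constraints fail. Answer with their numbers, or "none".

Constraints 1, 4, 5, and 6 do not hold.

C1: Q=7, U=15, V=9; 0 of them equal 5, not exactly one — violated.
C2: |7 - 13| = 6 — satisfied.
C3: U - S = 15 - 13 = 2 — satisfied.
C4: V * S = 9 * 13 = 117, not 118 — violated.
C5: Q + V = 7 + 9 = 16, not 17 — violated.
C6: V + U = 9 + 15 = 24, not 27 — violated.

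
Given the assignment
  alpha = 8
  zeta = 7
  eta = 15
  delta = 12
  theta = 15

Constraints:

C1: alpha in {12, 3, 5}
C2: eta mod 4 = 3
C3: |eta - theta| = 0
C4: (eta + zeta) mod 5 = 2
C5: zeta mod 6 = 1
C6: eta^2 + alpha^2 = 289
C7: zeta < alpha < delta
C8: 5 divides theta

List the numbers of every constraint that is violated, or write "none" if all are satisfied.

C1: alpha = 8 is not in {12, 3, 5} — violated.
C2: 15 mod 4 = 3 — OK.
C3: |15 - 15| = 0 — OK.
C4: eta + zeta = 22; 22 mod 5 = 2 — OK.
C5: 7 mod 6 = 1 — OK.
C6: eta^2 + alpha^2 = 15^2 + 8^2 = 225 + 64 = 289 — OK.
C7: values 7 < 8 < 12 — OK.
C8: 15 / 5 = 3, so 5 divides 15 — OK.

Violated: 1.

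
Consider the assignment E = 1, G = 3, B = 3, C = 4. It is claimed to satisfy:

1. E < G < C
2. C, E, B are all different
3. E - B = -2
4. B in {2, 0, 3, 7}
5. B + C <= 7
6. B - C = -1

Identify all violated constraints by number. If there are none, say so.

1. values 1 < 3 < 4 — holds.
2. values 4, 1, 3 are pairwise distinct — holds.
3. E - B = 1 - 3 = -2 — holds.
4. B = 3 is in {2, 0, 3, 7} — holds.
5. B + C = 3 + 4 = 7; 7 ≤ 7 — holds.
6. B - C = 3 - 4 = -1 — holds.

All constraints are satisfied.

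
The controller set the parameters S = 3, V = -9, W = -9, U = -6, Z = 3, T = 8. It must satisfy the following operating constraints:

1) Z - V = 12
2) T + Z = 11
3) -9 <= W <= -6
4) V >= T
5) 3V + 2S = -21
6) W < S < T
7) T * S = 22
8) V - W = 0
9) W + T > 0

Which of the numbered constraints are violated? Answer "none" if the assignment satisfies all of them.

The assignment fails constraints 4, 7, and 9.

1) Z - V = 3 - (-9) = 12  true
2) T + Z = 8 + 3 = 11  true
3) W = -9 lies in [-9, -6]  true
4) V = -9, T = 8; -9 < 8 (want ≥)  false
5) 3V + 2S = 3(-9) + 2(3) = -21  true
6) values -9 < 3 < 8  true
7) T * S = 8 * 3 = 24, not 22  false
8) V - W = -9 - (-9) = 0  true
9) W + T = -9 + 8 = -1; -1 ≤ 0, bound 0 not met  false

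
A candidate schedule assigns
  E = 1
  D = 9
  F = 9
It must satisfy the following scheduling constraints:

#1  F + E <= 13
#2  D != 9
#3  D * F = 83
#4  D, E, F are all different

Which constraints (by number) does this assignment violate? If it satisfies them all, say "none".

#1 F + E = 9 + 1 = 10; 10 ≤ 13 — OK.
#2 D = 9, but 9 is required to differ — violated.
#3 D * F = 9 * 9 = 81, not 83 — violated.
#4 D = F = 9, not all different — violated.

Constraints 2, 3, 4 are violated.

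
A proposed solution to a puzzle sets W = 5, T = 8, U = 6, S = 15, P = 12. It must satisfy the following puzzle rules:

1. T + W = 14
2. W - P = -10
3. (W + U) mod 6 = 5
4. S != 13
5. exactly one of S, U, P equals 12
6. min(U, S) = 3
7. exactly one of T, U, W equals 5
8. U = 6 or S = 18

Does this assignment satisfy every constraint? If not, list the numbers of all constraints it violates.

The assignment fails constraints 1, 2, 6.

1. T + W = 8 + 5 = 13, not 14 — violated.
2. W - P = 5 - 12 = -7, not -10 — violated.
3. W + U = 11; 11 mod 6 = 5 — satisfied.
4. S = 15, and 15 ≠ 13 — satisfied.
5. S=15, U=6, P=12; 1 of them equals 12 — satisfied.
6. min(6, 15) = 6, not 3 — violated.
7. T=8, U=6, W=5; 1 of them equals 5 — satisfied.
8. U = 6 = 6 (first disjunct) — satisfied.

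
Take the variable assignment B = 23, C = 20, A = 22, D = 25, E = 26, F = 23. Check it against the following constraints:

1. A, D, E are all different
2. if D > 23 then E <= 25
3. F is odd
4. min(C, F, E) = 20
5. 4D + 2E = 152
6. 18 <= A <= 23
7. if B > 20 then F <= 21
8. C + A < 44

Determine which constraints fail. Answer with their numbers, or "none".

No — constraints 2 and 7 are not satisfied.

1. values 22, 25, 26 are pairwise distinct  OK
2. D = 25 > 23, so we need E ≤ 25; but E = 26 > 25  FAIL
3. F = 23 is odd  OK
4. min(20, 23, 26) = 20  OK
5. 4D + 2E = 4(25) + 2(26) = 152  OK
6. A = 22 lies in [18, 23]  OK
7. B = 23 > 20, so we need F ≤ 21; but F = 23 > 21  FAIL
8. C + A = 20 + 22 = 42; 42 < 44  OK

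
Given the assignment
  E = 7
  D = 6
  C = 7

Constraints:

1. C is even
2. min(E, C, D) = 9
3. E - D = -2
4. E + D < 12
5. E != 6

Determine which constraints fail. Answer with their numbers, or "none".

The assignment fails constraints 1, 2, 3, and 4.

1. C = 7 is odd  false
2. min(7, 7, 6) = 6, not 9  false
3. E - D = 7 - 6 = 1, not -2  false
4. E + D = 7 + 6 = 13; 13 ≥ 12, bound 12 not met  false
5. E = 7, and 7 ≠ 6  true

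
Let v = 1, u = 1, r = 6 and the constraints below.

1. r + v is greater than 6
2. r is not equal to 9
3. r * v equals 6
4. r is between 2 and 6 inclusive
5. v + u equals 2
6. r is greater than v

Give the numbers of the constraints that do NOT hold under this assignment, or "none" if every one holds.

No violations.

1. r + v = 6 + 1 = 7; 7 > 6  OK
2. r = 6, and 6 ≠ 9  OK
3. r * v = 6 * 1 = 6  OK
4. r = 6 lies in [2, 6]  OK
5. v + u = 1 + 1 = 2  OK
6. r = 6, v = 1; 6 > 1  OK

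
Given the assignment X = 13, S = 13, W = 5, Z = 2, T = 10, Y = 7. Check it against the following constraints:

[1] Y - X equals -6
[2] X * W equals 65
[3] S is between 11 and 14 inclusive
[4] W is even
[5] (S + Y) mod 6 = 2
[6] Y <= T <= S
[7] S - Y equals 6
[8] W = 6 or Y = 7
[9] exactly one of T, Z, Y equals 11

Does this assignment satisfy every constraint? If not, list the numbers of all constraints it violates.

The assignment fails constraints 4 and 9.

[1] Y - X = 7 - 13 = -6  ✓
[2] X * W = 13 * 5 = 65  ✓
[3] S = 13 lies in [11, 14]  ✓
[4] W = 5 is odd  ✗
[5] S + Y = 20; 20 mod 6 = 2  ✓
[6] values 7 <= 10 <= 13  ✓
[7] S - Y = 13 - 7 = 6  ✓
[8] W = 5 ≠ 6, but Y = 7 = 7 (second disjunct)  ✓
[9] T=10, Z=2, Y=7; 0 of them equal 11, not exactly one  ✗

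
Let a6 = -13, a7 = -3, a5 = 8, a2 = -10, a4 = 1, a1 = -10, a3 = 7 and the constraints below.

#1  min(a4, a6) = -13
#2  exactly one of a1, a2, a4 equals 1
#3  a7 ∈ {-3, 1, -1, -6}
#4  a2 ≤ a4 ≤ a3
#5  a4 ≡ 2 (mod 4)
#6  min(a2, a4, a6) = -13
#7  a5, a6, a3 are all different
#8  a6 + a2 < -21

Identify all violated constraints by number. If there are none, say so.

Constraint 5 is violated.

#1 min(1, -13) = -13 — OK.
#2 a1=-10, a2=-10, a4=1; 1 of them equals 1 — OK.
#3 a7 = -3 is in {-3, 1, -1, -6} — OK.
#4 values -10 ≤ 1 ≤ 7 — OK.
#5 1 mod 4 = 1, not 2 — violated.
#6 min(-10, 1, -13) = -13 — OK.
#7 values 8, -13, 7 are pairwise distinct — OK.
#8 a6 + a2 = -13 + (-10) = -23; -23 < -21 — OK.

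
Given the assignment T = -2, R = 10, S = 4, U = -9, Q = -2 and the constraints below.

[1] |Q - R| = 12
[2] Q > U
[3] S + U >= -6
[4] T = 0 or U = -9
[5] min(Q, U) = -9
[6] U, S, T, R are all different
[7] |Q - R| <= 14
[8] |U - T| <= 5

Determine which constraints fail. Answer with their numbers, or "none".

The assignment fails constraint 8.

[1] |-2 - 10| = 12  ✔
[2] Q = -2, U = -9; -2 > -9  ✔
[3] S + U = 4 + (-9) = -5; -5 ≥ -6  ✔
[4] T = -2 ≠ 0, but U = -9 = -9 (second disjunct)  ✔
[5] min(-2, -9) = -9  ✔
[6] values -9, 4, -2, 10 are pairwise distinct  ✔
[7] |-2 - 10| = 12; 12 ≤ 14  ✔
[8] |-9 - (-2)| = 7; 7 > 5, exceeds bound 5  ✘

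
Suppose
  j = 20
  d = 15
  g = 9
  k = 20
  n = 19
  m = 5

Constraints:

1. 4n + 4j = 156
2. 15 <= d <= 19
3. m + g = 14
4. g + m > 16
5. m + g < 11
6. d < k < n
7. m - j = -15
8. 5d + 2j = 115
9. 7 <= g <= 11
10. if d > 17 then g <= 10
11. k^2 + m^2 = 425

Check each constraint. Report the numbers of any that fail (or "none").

Violated: 4, 5, and 6.

1. 4n + 4j = 4(19) + 4(20) = 156 — holds.
2. d = 15 lies in [15, 19] — holds.
3. m + g = 5 + 9 = 14 — holds.
4. g + m = 9 + 5 = 14; 14 ≤ 16, bound 16 not met — does not hold.
5. m + g = 5 + 9 = 14; 14 ≥ 11, bound 11 not met — does not hold.
6. values 15, 20, 19; k = 20 is not < n = 19 — does not hold.
7. m - j = 5 - 20 = -15 — holds.
8. 5d + 2j = 5(15) + 2(20) = 115 — holds.
9. g = 9 lies in [7, 11] — holds.
10. d = 15, not > 17; antecedent false, conditional vacuously true — holds.
11. k^2 + m^2 = 20^2 + 5^2 = 400 + 25 = 425 — holds.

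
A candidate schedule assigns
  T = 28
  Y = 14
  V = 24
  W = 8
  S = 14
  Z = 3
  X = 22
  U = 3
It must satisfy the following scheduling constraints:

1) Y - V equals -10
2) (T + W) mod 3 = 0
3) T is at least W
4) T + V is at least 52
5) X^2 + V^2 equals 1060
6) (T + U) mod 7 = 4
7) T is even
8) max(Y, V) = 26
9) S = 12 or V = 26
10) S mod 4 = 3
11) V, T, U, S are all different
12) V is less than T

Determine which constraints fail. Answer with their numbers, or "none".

1) Y - V = 14 - 24 = -10  OK
2) T + W = 36; 36 mod 3 = 0  OK
3) T = 28, W = 8; 28 ≥ 8  OK
4) T + V = 28 + 24 = 52; 52 ≥ 52  OK
5) X^2 + V^2 = 22^2 + 24^2 = 484 + 576 = 1060  OK
6) T + U = 31; 31 mod 7 = 3, not 4  FAIL
7) T = 28 is even  OK
8) max(14, 24) = 24, not 26  FAIL
9) S = 14 ≠ 12 and V = 24 ≠ 26; both disjuncts false  FAIL
10) 14 mod 4 = 2, not 3  FAIL
11) values 24, 28, 3, 14 are pairwise distinct  OK
12) V = 24, T = 28; 24 < 28  OK

The assignment fails constraints 6, 8, 9, 10.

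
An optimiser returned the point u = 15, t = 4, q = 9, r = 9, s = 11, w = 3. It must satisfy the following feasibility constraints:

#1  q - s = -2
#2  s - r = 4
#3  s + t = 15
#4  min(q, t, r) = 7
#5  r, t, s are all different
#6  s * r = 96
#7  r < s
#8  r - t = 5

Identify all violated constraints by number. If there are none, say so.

#1 q - s = 9 - 11 = -2  yes
#2 s - r = 11 - 9 = 2, not 4  no
#3 s + t = 11 + 4 = 15  yes
#4 min(9, 4, 9) = 4, not 7  no
#5 values 9, 4, 11 are pairwise distinct  yes
#6 s * r = 11 * 9 = 99, not 96  no
#7 r = 9, s = 11; 9 < 11  yes
#8 r - t = 9 - 4 = 5  yes

No — constraints 2, 4, and 6 are not satisfied.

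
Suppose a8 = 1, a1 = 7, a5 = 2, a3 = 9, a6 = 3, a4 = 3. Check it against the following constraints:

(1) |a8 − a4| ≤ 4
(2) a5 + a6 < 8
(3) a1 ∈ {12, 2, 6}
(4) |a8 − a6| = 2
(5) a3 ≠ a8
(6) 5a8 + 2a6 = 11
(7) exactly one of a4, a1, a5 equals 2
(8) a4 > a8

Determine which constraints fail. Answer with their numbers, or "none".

No — constraint 3 is not satisfied.

(1) |1 − 3| = 2; 2 ≤ 4  ✓
(2) a5 + a6 = 2 + 3 = 5; 5 < 8  ✓
(3) a1 = 7 is not in {12, 2, 6}  ✗
(4) |1 − 3| = 2  ✓
(5) a3 = 9, a8 = 1; distinct  ✓
(6) 5a8 + 2a6 = 5(1) + 2(3) = 11  ✓
(7) a4=3, a1=7, a5=2; 1 of them equals 2  ✓
(8) a4 = 3, a8 = 1; 3 > 1  ✓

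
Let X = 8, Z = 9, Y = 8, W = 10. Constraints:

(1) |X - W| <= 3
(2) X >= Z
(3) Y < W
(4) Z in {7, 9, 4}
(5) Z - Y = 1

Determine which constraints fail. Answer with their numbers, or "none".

(1) |8 - 10| = 2; 2 ≤ 3 — holds.
(2) X = 8, Z = 9; 8 < 9 (want ≥) — fails.
(3) Y = 8, W = 10; 8 < 10 — holds.
(4) Z = 9 is in {7, 9, 4} — holds.
(5) Z - Y = 9 - 8 = 1 — holds.

No — constraint 2 is not satisfied.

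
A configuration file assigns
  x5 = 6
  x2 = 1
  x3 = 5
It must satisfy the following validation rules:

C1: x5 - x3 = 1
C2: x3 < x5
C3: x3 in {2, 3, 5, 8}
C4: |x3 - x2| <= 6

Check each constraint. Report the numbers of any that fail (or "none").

Yes — all constraints hold.

C1: x5 - x3 = 6 - 5 = 1 — OK.
C2: x3 = 5, x5 = 6; 5 < 6 — OK.
C3: x3 = 5 is in {2, 3, 5, 8} — OK.
C4: |5 - 1| = 4; 4 ≤ 6 — OK.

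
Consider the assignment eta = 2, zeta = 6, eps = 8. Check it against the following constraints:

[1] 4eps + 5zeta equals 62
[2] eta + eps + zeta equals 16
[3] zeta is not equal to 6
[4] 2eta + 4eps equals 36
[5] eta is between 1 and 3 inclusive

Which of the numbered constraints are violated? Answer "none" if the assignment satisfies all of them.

Constraint 3 does not hold.

[1] 4eps + 5zeta = 4(8) + 5(6) = 62  yes
[2] eta + eps + zeta = 2 + 8 + 6 = 16  yes
[3] zeta = 6, but 6 is required to differ  no
[4] 2eta + 4eps = 2(2) + 4(8) = 36  yes
[5] eta = 2 lies in [1, 3]  yes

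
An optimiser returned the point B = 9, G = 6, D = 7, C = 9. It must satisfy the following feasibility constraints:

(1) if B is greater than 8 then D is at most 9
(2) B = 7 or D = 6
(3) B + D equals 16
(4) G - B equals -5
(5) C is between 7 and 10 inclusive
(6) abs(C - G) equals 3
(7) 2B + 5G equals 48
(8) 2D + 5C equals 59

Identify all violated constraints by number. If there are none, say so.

Constraints 2 and 4 do not hold.

(1) B = 9 > 8, so we need D ≤ 9; D = 7 ≤ 9  holds
(2) B = 9 ≠ 7 and D = 7 ≠ 6; both disjuncts false  fails
(3) B + D = 9 + 7 = 16  holds
(4) G - B = 6 - 9 = -3, not -5  fails
(5) C = 9 lies in [7, 10]  holds
(6) abs(9 - 6) = 3  holds
(7) 2B + 5G = 2(9) + 5(6) = 48  holds
(8) 2D + 5C = 2(7) + 5(9) = 59  holds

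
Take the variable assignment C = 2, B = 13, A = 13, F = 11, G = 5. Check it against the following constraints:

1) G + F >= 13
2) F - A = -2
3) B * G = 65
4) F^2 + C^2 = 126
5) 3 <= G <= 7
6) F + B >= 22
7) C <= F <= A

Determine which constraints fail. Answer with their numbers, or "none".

No — constraint 4 is not satisfied.

1) G + F = 5 + 11 = 16; 16 ≥ 13  ✓
2) F - A = 11 - 13 = -2  ✓
3) B * G = 13 * 5 = 65  ✓
4) F^2 + C^2 = 11^2 + 2^2 = 121 + 4 = 125, not 126  ✗
5) G = 5 lies in [3, 7]  ✓
6) F + B = 11 + 13 = 24; 24 ≥ 22  ✓
7) values 2 <= 11 <= 13  ✓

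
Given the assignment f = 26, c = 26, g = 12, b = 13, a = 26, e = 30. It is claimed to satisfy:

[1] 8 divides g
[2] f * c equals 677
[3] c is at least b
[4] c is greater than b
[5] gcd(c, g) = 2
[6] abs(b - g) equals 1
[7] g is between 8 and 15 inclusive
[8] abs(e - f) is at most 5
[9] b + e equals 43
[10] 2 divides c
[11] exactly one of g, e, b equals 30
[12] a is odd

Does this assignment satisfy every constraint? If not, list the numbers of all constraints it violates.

[1] 12 = 8*1 + 4, so 8 does not divide 12 — violated.
[2] f * c = 26 * 26 = 676, not 677 — violated.
[3] c = 26, b = 13; 26 ≥ 13 — satisfied.
[4] c = 26, b = 13; 26 > 13 — satisfied.
[5] gcd(26, 12) = 2 — satisfied.
[6] abs(13 - 12) = 1 — satisfied.
[7] g = 12 lies in [8, 15] — satisfied.
[8] abs(30 - 26) = 4; 4 ≤ 5 — satisfied.
[9] b + e = 13 + 30 = 43 — satisfied.
[10] 26 / 2 = 13, so 2 divides 26 — satisfied.
[11] g=12, e=30, b=13; 1 of them equals 30 — satisfied.
[12] a = 26 is even — violated.

Constraints 1, 2, and 12 do not hold.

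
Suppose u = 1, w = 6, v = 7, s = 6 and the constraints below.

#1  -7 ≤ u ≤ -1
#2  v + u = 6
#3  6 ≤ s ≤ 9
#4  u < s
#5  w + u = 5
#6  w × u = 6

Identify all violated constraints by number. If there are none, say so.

#1 u = 1 is outside [-7, -1] — violated.
#2 v + u = 7 + 1 = 8, not 6 — violated.
#3 s = 6 lies in [6, 9] — satisfied.
#4 u = 1, s = 6; 1 < 6 — satisfied.
#5 w + u = 6 + 1 = 7, not 5 — violated.
#6 w × u = 6 × 1 = 6 — satisfied.

Constraints 1, 2, and 5 do not hold.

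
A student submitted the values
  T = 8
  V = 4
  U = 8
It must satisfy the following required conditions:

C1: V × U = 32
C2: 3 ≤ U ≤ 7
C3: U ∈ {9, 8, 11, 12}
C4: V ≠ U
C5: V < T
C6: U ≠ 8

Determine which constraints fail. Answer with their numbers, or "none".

Violated: 2 and 6.

C1: V × U = 4 × 8 = 32  ✓
C2: U = 8 is outside [3, 7]  ✗
C3: U = 8 is in {9, 8, 11, 12}  ✓
C4: V = 4, U = 8; distinct  ✓
C5: V = 4, T = 8; 4 < 8  ✓
C6: U = 8, but 8 is required to differ  ✗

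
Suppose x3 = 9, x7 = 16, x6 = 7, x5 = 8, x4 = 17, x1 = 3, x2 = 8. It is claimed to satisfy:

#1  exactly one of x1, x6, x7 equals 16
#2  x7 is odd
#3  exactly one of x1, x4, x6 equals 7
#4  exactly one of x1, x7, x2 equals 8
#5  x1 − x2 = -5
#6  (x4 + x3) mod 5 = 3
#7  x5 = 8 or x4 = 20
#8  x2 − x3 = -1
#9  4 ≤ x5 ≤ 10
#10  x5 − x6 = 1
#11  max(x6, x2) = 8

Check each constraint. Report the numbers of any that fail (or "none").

#1 x1=3, x6=7, x7=16; 1 of them equals 16 — OK.
#2 x7 = 16 is even — violated.
#3 x1=3, x4=17, x6=7; 1 of them equals 7 — OK.
#4 x1=3, x7=16, x2=8; 1 of them equals 8 — OK.
#5 x1 − x2 = 3 − 8 = -5 — OK.
#6 x4 + x3 = 26; 26 mod 5 = 1, not 3 — violated.
#7 x5 = 8 = 8 (first disjunct) — OK.
#8 x2 − x3 = 8 − 9 = -1 — OK.
#9 x5 = 8 lies in [4, 10] — OK.
#10 x5 − x6 = 8 − 7 = 1 — OK.
#11 max(7, 8) = 8 — OK.

No — constraints 2 and 6 are not satisfied.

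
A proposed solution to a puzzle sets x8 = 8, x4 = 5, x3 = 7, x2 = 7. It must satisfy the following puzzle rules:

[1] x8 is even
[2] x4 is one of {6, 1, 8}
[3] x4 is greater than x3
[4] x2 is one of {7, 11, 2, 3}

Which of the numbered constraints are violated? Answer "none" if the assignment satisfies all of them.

No — constraints 2 and 3 are not satisfied.

[1] x8 = 8 is even  OK
[2] x4 = 5 is not in {6, 1, 8}  FAIL
[3] x4 = 5, x3 = 7; 5 ≤ 7 (want >)  FAIL
[4] x2 = 7 is in {7, 11, 2, 3}  OK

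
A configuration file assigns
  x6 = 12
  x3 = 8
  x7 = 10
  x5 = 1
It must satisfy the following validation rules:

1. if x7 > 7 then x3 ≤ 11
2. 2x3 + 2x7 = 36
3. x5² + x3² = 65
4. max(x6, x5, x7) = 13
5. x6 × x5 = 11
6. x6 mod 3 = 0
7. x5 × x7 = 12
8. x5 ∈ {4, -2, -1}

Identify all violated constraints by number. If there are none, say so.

Violated: 4, 5, 7, and 8.

1. x7 = 10 > 7, so we need x3 ≤ 11; x3 = 8 ≤ 11 — satisfied.
2. 2x3 + 2x7 = 2(8) + 2(10) = 36 — satisfied.
3. x5² + x3² = 1² + 8² = 1 + 64 = 65 — satisfied.
4. max(12, 1, 10) = 12, not 13 — violated.
5. x6 × x5 = 12 × 1 = 12, not 11 — violated.
6. 12 mod 3 = 0 — satisfied.
7. x5 × x7 = 1 × 10 = 10, not 12 — violated.
8. x5 = 1 is not in {4, -2, -1} — violated.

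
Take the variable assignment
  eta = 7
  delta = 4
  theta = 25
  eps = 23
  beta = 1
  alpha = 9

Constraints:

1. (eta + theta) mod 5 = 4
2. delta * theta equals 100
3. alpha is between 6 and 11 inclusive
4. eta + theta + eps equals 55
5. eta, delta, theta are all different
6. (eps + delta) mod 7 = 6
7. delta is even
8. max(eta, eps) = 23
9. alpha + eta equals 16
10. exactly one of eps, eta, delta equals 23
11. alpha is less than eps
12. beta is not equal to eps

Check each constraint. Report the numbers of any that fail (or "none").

1. eta + theta = 32; 32 mod 5 = 2, not 4  ✘
2. delta * theta = 4 * 25 = 100  ✔
3. alpha = 9 lies in [6, 11]  ✔
4. eta + theta + eps = 7 + 25 + 23 = 55  ✔
5. values 7, 4, 25 are pairwise distinct  ✔
6. eps + delta = 27; 27 mod 7 = 6  ✔
7. delta = 4 is even  ✔
8. max(7, 23) = 23  ✔
9. alpha + eta = 9 + 7 = 16  ✔
10. eps=23, eta=7, delta=4; 1 of them equals 23  ✔
11. alpha = 9, eps = 23; 9 < 23  ✔
12. beta = 1, eps = 23; distinct  ✔

The assignment fails constraint 1.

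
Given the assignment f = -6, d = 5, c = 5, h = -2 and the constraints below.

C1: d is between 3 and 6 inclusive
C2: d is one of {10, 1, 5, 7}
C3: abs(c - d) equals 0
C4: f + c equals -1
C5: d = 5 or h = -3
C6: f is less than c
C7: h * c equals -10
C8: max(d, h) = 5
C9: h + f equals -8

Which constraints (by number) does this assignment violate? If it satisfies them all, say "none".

C1: d = 5 lies in [3, 6] — OK.
C2: d = 5 is in {10, 1, 5, 7} — OK.
C3: abs(5 - 5) = 0 — OK.
C4: f + c = -6 + 5 = -1 — OK.
C5: d = 5 = 5 (first disjunct) — OK.
C6: f = -6, c = 5; -6 < 5 — OK.
C7: h * c = -2 * 5 = -10 — OK.
C8: max(5, -2) = 5 — OK.
C9: h + f = -2 + (-6) = -8 — OK.

All constraints are satisfied.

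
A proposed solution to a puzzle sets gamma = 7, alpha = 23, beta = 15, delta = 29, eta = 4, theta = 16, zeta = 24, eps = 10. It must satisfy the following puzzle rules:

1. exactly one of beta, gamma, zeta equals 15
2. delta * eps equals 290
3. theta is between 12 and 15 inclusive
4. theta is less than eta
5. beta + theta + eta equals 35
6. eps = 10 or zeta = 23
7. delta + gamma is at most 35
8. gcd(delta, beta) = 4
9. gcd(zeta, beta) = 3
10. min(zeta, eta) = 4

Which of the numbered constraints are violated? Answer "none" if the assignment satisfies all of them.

1. beta=15, gamma=7, zeta=24; 1 of them equals 15  yes
2. delta * eps = 29 * 10 = 290  yes
3. theta = 16 is outside [12, 15]  no
4. theta = 16, eta = 4; 16 ≥ 4 (want <)  no
5. beta + theta + eta = 15 + 16 + 4 = 35  yes
6. eps = 10 = 10 (first disjunct)  yes
7. delta + gamma = 29 + 7 = 36; 36 > 35, bound 35 not met  no
8. gcd(29, 15) = 1, not 4  no
9. gcd(24, 15) = 3  yes
10. min(24, 4) = 4  yes

The assignment fails constraints 3, 4, 7, 8.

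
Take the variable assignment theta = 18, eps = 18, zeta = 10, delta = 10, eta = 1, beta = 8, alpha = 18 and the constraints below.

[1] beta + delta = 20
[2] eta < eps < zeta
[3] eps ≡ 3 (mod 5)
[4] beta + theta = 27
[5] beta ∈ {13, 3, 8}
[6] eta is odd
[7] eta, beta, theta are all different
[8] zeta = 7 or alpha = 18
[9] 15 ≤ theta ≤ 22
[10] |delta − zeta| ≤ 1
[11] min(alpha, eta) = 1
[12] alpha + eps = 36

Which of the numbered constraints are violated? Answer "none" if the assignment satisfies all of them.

[1] beta + delta = 8 + 10 = 18, not 20 — violated.
[2] values 1, 18, 10; eps = 18 is not < zeta = 10 — violated.
[3] 18 mod 5 = 3 — satisfied.
[4] beta + theta = 8 + 18 = 26, not 27 — violated.
[5] beta = 8 is in {13, 3, 8} — satisfied.
[6] eta = 1 is odd — satisfied.
[7] values 1, 8, 18 are pairwise distinct — satisfied.
[8] zeta = 10 ≠ 7, but alpha = 18 = 18 (second disjunct) — satisfied.
[9] theta = 18 lies in [15, 22] — satisfied.
[10] |10 − 10| = 0; 0 ≤ 1 — satisfied.
[11] min(18, 1) = 1 — satisfied.
[12] alpha + eps = 18 + 18 = 36 — satisfied.

Violated: 1, 2, 4.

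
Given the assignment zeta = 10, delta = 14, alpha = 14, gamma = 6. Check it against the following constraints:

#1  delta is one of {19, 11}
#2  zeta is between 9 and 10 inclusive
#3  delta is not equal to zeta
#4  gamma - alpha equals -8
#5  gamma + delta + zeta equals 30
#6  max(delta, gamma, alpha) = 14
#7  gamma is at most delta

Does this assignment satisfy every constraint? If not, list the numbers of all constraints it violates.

Violated: 1.

#1 delta = 14 is not in {19, 11} — fails.
#2 zeta = 10 lies in [9, 10] — holds.
#3 delta = 14, zeta = 10; distinct — holds.
#4 gamma - alpha = 6 - 14 = -8 — holds.
#5 gamma + delta + zeta = 6 + 14 + 10 = 30 — holds.
#6 max(14, 6, 14) = 14 — holds.
#7 gamma = 6, delta = 14; 6 ≤ 14 — holds.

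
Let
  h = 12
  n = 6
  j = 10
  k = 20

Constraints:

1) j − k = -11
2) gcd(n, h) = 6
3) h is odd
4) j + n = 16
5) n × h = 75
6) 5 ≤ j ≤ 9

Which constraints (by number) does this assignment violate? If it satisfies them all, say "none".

1) j − k = 10 − 20 = -10, not -11 — does not hold.
2) gcd(6, 12) = 6 — holds.
3) h = 12 is even — does not hold.
4) j + n = 10 + 6 = 16 — holds.
5) n × h = 6 × 12 = 72, not 75 — does not hold.
6) j = 10 is outside [5, 9] — does not hold.

The assignment fails constraints 1, 3, 5, and 6.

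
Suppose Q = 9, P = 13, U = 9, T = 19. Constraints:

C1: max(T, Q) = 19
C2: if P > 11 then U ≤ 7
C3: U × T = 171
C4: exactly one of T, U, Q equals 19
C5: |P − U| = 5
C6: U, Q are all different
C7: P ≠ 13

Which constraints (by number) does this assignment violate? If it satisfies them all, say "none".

C1: max(19, 9) = 19  ✔
C2: P = 13 > 11, so we need U ≤ 7; but U = 9 > 7  ✘
C3: U × T = 9 × 19 = 171  ✔
C4: T=19, U=9, Q=9; 1 of them equals 19  ✔
C5: |13 − 9| = 4, not 5  ✘
C6: U = Q = 9, not all different  ✘
C7: P = 13, but 13 is required to differ  ✘

The assignment fails constraints 2, 5, 6, and 7.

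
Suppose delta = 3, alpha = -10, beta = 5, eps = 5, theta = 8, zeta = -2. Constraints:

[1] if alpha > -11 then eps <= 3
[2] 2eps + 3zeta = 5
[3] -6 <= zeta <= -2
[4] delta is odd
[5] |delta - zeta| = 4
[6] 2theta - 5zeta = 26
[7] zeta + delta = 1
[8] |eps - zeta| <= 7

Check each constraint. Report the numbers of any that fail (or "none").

Violated: 1, 2, 5.

[1] alpha = -10 > -11, so we need eps ≤ 3; but eps = 5 > 3 — does not hold.
[2] 2eps + 3zeta = 2(5) + 3(-2) = 4, not 5 — does not hold.
[3] zeta = -2 lies in [-6, -2] — holds.
[4] delta = 3 is odd — holds.
[5] |3 - (-2)| = 5, not 4 — does not hold.
[6] 2theta - 5zeta = 2(8) - 5(-2) = 26 — holds.
[7] zeta + delta = -2 + 3 = 1 — holds.
[8] |5 - (-2)| = 7; 7 ≤ 7 — holds.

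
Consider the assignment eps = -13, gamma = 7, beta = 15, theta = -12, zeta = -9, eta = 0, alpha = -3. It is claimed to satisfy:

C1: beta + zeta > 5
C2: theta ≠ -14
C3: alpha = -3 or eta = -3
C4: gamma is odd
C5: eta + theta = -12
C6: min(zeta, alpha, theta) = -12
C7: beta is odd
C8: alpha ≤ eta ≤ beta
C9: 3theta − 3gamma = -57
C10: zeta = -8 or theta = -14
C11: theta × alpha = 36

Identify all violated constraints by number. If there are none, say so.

Constraint 10 is violated.

C1: beta + zeta = 15 + (-9) = 6; 6 > 5 — satisfied.
C2: theta = -12, and -12 ≠ -14 — satisfied.
C3: alpha = -3 = -3 (first disjunct) — satisfied.
C4: gamma = 7 is odd — satisfied.
C5: eta + theta = 0 + (-12) = -12 — satisfied.
C6: min(-9, -3, -12) = -12 — satisfied.
C7: beta = 15 is odd — satisfied.
C8: values -3 ≤ 0 ≤ 15 — satisfied.
C9: 3theta − 3gamma = 3(-12) − 3(7) = -57 — satisfied.
C10: zeta = -9 ≠ -8 and theta = -12 ≠ -14; both disjuncts false — violated.
C11: theta × alpha = -12 × (-3) = 36 — satisfied.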